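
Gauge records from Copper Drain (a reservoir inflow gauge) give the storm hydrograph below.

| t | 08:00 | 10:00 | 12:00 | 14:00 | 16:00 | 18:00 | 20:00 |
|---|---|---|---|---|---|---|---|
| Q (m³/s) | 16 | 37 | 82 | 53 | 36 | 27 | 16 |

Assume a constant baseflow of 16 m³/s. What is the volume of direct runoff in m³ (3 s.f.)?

Direct-runoff ordinates (Q − Q_b): 0.0, 21.0, 66.0, 37.0, 20.0, 11.0, 0.0 m³/s.
ΣQ_DR = 155.0 m³/s.
With Δt = 2 h = 7200 s, V = ΣQ_DR · Δt = 155.0 × 7200 = 1.12 × 10^6 m³.

V ≈ 1.12 × 10^6 m³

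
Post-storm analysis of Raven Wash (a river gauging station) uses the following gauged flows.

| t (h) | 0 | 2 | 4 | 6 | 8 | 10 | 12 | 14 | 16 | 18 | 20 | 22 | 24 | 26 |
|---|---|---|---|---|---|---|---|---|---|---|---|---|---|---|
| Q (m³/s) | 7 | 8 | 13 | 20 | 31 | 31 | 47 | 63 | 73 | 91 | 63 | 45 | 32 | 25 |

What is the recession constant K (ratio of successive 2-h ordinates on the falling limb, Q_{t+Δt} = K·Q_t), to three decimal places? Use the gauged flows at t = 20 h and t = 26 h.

K ≈ 0.735

Using the recession-limb readings at t = 20 h and t = 26 h: Q falls from 63 to 25 m³/s over 3 intervals.
K = (Q₂/Q₁)^(1/3) = (25/63)^(1/3) = 0.735.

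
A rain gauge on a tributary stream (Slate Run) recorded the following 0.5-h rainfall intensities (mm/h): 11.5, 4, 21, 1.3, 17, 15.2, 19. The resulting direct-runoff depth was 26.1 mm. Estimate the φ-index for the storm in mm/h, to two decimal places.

Only the 5 blocks with intensity above φ contribute runoff: 11.5, 21, 17, 15.2, 19 mm/h.
Σ(I−φ)·Δt = d  ⇒  (11.5+21+17+15.2+19 − 5φ)·0.5 = 26.1
φ = (83.70 − 26.1/0.5) / 5 = 6.30 mm/h.

φ ≈ 6.30 mm/h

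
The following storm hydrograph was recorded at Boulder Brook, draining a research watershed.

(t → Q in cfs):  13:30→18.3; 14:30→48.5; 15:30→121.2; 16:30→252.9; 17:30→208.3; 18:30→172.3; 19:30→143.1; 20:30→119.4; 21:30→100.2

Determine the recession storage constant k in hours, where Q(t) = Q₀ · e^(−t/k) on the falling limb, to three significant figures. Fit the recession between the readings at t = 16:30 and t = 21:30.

k ≈ 5.40 h

On the falling limb, Q drops from 252.9 to 100.2 cfs between t = 16:30 and t = 21:30 (Δt = 5 h).
k = −Δt / ln(Q₂/Q₁) = −5 / ln(100.2/252.9) = 5.40 h.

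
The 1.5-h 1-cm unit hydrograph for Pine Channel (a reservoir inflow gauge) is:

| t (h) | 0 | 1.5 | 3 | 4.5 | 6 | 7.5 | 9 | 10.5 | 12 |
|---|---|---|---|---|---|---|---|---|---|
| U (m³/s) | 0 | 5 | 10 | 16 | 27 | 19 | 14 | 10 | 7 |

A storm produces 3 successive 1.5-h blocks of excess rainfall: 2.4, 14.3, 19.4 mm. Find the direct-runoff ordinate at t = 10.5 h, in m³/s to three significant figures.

By discrete convolution, Q_j = Σ (P_i / 10 mm) · U_{j−i}.
At t = 10.5 h (j=7): Q = (2.4/10)·10 + (14.3/10)·14 + (19.4/10)·19 = 59.3 m³/s.

Q ≈ 59.3 m³/s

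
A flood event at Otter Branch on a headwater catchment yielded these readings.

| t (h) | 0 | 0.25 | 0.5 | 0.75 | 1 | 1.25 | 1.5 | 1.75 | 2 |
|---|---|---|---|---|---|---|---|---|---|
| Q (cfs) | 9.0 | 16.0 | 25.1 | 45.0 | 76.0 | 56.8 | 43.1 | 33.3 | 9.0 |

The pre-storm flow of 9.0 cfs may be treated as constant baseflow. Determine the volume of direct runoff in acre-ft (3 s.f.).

V ≈ 4.80 acre-ft

Direct-runoff ordinates (Q − Q_b): 0.0, 7.0, 16.1, 36.0, 67.0, 47.8, 34.1, 24.3, 0.0 cfs.
ΣQ_DR = 232.3 cfs.
With Δt = 0.25 h = 900 s, V = ΣQ_DR · Δt = 232.3 × 900 = 2.09 × 10^5 ft³ = 4.80 acre-ft.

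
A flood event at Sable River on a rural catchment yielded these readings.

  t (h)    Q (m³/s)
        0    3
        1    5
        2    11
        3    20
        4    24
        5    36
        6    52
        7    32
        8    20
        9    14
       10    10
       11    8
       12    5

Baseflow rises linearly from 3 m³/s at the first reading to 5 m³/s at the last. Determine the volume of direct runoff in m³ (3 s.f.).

V ≈ 6.77 × 10^5 m³

Direct-runoff ordinates (Q − Q_b): 0.00, 1.83, 7.67, 16.50, 20.33, 32.17, 48.00, 27.83, 15.67, 9.50, 5.33, 3.17, 0.00 m³/s.
ΣQ_DR = 188.0 m³/s.
With Δt = 1 h = 3600 s, V = ΣQ_DR · Δt = 188.0 × 3600 = 6.77 × 10^5 m³.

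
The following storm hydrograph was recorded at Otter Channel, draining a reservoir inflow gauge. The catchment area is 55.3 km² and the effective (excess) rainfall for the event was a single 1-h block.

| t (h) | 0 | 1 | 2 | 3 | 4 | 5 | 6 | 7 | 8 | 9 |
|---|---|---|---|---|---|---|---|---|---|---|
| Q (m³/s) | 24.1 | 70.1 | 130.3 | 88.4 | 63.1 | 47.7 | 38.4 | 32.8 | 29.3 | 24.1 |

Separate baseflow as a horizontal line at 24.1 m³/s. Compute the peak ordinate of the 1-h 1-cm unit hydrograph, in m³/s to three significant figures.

U_p ≈ 53.1 m³/s

Direct runoff: 0.0, 46.0, 106.2, 64.3, 39.0, 23.6, 14.3, 8.7, 5.2, 0.0 m³/s; ΣQ_DR = 307.3 m³/s, peak = 106.2 m³/s.
Runoff depth d = ΣQ_DR·Δt / A = 307.3 × 3600 / (55.3 km²) = 20.01 mm.
The 1-cm UH is the DRH scaled by (10 mm)/d, so U_p = 106.2 × 10/20.01 = 53.1 m³/s.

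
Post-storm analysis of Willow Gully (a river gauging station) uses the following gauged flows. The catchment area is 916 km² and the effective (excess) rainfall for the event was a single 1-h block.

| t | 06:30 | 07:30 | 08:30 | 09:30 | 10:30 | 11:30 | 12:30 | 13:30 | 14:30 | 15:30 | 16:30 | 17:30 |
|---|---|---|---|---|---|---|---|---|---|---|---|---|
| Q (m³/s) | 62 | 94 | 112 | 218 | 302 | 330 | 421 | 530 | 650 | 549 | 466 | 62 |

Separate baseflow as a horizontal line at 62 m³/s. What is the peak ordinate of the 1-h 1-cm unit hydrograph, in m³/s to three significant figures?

Direct runoff: 0.0, 32.0, 50.0, 156.0, 240.0, 268.0, 359.0, 468.0, 588.0, 487.0, 404.0, 0.0 m³/s; ΣQ_DR = 3052 m³/s, peak = 588.0 m³/s.
Runoff depth d = ΣQ_DR·Δt / A = 3052 × 3600 / (916 km²) = 11.99 mm.
The 1-cm UH is the DRH scaled by (10 mm)/d, so U_p = 588.0 × 10/11.99 = 490 m³/s.

U_p ≈ 490 m³/s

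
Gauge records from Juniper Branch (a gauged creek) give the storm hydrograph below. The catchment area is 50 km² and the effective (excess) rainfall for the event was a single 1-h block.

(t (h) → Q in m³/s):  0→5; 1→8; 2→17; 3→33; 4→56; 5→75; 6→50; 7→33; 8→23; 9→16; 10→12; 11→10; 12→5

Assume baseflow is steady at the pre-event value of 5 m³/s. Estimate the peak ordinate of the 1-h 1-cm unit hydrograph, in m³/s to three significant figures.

Direct runoff: 0.0, 3.0, 12.0, 28.0, 51.0, 70.0, 45.0, 28.0, 18.0, 11.0, 7.0, 5.0, 0.0 m³/s; ΣQ_DR = 278.0 m³/s, peak = 70.0 m³/s.
Runoff depth d = ΣQ_DR·Δt / A = 278.0 × 3600 / (50 km²) = 20.02 mm.
The 1-cm UH is the DRH scaled by (10 mm)/d, so U_p = 70.0 × 10/20.02 = 35.0 m³/s.

U_p ≈ 35.0 m³/s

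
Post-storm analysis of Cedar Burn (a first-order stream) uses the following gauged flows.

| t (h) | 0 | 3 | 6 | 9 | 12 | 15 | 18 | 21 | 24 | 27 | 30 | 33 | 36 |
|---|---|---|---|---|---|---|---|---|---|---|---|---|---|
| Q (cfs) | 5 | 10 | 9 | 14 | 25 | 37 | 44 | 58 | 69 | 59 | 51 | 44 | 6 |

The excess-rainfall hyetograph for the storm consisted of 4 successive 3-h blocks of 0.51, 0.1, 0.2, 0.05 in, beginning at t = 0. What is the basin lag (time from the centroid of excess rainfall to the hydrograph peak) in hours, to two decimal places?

Centroid of excess rainfall: t_c = Σ P_i·t̄_i / ΣP_i = 3.7674 h (block centres at 1.5, 4.5, 7.5, 10.5 h).
Hydrograph peak occurs at t = 24 h, so basin lag t_L = 24 − 3.7674 = 20.23 h.

t_L ≈ 20.23 h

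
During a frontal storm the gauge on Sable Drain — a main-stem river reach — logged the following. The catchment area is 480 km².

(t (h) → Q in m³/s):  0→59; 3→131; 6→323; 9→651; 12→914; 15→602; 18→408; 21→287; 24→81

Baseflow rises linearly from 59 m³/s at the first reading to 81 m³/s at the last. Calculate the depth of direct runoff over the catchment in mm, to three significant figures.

Direct runoff: 0.00, 69.25, 258.50, 583.75, 844.00, 529.25, 332.50, 208.75, 0.00 m³/s; ΣQ_DR = 2826 m³/s.
V = ΣQ_DR · Δt = 2826 × 10800 s = 3.052 × 10^7 m³.
Over A = 480 km², depth = V / A = 63.6 mm.

d ≈ 63.6 mm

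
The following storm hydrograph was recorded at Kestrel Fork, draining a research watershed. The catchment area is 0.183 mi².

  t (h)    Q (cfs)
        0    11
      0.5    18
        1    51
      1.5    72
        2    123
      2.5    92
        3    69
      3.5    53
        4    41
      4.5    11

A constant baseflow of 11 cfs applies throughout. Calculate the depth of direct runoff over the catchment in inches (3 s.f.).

Direct runoff: 0.0, 7.0, 40.0, 61.0, 112.0, 81.0, 58.0, 42.0, 30.0, 0.0 cfs; ΣQ_DR = 431.0 cfs.
V = ΣQ_DR · Δt = 431.0 × 1800 s = 7.758 × 10^5 ft³.
Over A = 0.183 mi², depth = V / A = 1.82 in.

d ≈ 1.82 in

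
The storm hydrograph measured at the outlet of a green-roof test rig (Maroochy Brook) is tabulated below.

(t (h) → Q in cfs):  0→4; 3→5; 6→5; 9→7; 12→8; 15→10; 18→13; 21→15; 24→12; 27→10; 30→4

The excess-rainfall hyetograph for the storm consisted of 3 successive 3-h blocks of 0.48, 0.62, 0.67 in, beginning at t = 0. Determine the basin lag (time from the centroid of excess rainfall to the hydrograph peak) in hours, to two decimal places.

t_L ≈ 16.18 h

Centroid of excess rainfall: t_c = Σ P_i·t̄_i / ΣP_i = 4.8220 h (block centres at 1.5, 4.5, 7.5 h).
Hydrograph peak occurs at t = 21 h, so basin lag t_L = 21 − 4.8220 = 16.18 h.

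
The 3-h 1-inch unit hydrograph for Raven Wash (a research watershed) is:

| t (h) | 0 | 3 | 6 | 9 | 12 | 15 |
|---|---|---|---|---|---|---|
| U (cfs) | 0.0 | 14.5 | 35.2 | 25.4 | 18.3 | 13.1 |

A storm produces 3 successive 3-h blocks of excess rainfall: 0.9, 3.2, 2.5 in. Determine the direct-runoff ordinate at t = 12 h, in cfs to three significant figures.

Q ≈ 186 cfs

By discrete convolution, Q_j = Σ (P_i / 1 in) · U_{j−i}.
At t = 12 h (j=4): Q = (0.9/1)·18.3 + (3.2/1)·25.4 + (2.5/1)·35.2 = 186 cfs.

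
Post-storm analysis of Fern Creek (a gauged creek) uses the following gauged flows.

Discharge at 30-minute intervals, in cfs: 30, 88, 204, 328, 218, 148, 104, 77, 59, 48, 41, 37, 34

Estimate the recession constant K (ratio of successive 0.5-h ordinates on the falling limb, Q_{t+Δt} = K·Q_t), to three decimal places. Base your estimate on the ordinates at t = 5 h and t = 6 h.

K ≈ 0.911

Using the recession-limb readings at t = 5 h and t = 6 h: Q falls from 41 to 34 cfs over 2 intervals.
K = (Q₂/Q₁)^(1/2) = (34/41)^(1/2) = 0.911.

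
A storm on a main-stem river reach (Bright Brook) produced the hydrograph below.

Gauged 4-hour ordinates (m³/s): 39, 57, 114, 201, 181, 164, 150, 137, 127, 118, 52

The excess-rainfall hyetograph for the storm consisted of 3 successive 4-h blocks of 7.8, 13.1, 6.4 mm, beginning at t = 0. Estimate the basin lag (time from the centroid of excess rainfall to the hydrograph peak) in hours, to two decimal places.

Centroid of excess rainfall: t_c = Σ P_i·t̄_i / ΣP_i = 5.7949 h (block centres at 2, 6, 10 h).
Hydrograph peak occurs at t = 12 h, so basin lag t_L = 12 − 5.7949 = 6.21 h.

t_L ≈ 6.21 h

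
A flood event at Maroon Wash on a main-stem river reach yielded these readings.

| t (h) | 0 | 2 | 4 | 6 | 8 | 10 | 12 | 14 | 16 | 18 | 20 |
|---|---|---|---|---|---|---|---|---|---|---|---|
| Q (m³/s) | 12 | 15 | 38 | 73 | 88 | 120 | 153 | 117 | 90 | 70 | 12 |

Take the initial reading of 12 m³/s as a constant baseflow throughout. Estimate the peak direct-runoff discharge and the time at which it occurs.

Subtracting baseflow gives direct-runoff ordinates: 0.0, 3.0, 26.0, 61.0, 76.0, 108.0, 141.0, 105.0, 78.0, 58.0, 0.0 m³/s.
The maximum is 141.0 m³/s, occurring at the reading for t = 12 h.

Q_p = 141.0 m³/s at t = 12 h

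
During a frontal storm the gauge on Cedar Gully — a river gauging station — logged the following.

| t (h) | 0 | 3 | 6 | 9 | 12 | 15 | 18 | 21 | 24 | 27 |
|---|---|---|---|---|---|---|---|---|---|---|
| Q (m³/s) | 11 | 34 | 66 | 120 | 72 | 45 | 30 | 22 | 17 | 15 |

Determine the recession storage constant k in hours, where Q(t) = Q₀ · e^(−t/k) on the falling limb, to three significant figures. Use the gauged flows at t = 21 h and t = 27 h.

k ≈ 15.7 h

On the falling limb, Q drops from 22 to 15 m³/s between t = 21 h and t = 27 h (Δt = 6 h).
k = −Δt / ln(Q₂/Q₁) = −6 / ln(15/22) = 15.7 h.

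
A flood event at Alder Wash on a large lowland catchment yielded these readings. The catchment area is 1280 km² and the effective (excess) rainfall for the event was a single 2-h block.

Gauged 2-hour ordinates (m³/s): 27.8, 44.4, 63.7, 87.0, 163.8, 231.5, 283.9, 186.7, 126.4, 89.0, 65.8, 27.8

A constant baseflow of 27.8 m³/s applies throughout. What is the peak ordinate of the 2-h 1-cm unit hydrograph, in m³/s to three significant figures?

Direct runoff: 0.0, 16.6, 35.9, 59.2, 136.0, 203.7, 256.1, 158.9, 98.6, 61.2, 38.0, 0.0 m³/s; ΣQ_DR = 1064 m³/s, peak = 256.1 m³/s.
Runoff depth d = ΣQ_DR·Δt / A = 1064 × 7200 / (1280 km²) = 5.986 mm.
The 1-cm UH is the DRH scaled by (10 mm)/d, so U_p = 256.1 × 10/5.986 = 428 m³/s.

U_p ≈ 428 m³/s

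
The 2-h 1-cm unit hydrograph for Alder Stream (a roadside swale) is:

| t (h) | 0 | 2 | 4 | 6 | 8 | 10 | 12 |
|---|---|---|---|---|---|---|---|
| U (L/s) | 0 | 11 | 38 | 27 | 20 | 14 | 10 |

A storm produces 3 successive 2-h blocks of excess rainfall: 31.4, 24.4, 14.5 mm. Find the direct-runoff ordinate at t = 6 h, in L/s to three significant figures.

Q ≈ 193 L/s

By discrete convolution, Q_j = Σ (P_i / 10 mm) · U_{j−i}.
At t = 6 h (j=3): Q = (31.4/10)·27 + (24.4/10)·38 + (14.5/10)·11 = 193 L/s.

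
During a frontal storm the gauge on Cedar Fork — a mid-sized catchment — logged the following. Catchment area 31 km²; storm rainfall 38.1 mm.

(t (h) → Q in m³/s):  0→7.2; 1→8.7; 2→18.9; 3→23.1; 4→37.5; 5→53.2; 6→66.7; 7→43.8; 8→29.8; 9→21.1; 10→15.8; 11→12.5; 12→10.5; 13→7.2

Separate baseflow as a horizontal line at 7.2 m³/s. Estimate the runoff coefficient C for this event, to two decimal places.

C ≈ 0.78

ΣQ_DR = 255.2 m³/s; V = ΣQ_DR·Δt = 9.187 × 10^5 m³.
Runoff depth d = V / A = 29.64 mm.
C = d / P = 29.64 / 38.1 = 0.78.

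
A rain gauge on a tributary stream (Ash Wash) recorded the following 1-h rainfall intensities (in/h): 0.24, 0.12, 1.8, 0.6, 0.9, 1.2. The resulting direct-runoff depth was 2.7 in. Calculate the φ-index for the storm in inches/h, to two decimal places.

Only the 4 blocks with intensity above φ contribute runoff: 1.8, 0.6, 0.9, 1.2 in/h.
Σ(I−φ)·Δt = d  ⇒  (1.8+0.6+0.9+1.2 − 4φ)·1 = 2.7
φ = (4.500 − 2.7/1) / 4 = 0.45 in/h.

φ ≈ 0.45 in/h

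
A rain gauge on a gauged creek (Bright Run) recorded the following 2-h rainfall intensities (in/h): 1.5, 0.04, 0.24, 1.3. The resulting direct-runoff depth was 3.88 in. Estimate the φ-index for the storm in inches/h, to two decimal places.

φ ≈ 0.43 in/h

Only the 2 blocks with intensity above φ contribute runoff: 1.5, 1.3 in/h.
Σ(I−φ)·Δt = d  ⇒  (1.5+1.3 − 2φ)·2 = 3.88
φ = (2.800 − 3.88/2) / 2 = 0.43 in/h.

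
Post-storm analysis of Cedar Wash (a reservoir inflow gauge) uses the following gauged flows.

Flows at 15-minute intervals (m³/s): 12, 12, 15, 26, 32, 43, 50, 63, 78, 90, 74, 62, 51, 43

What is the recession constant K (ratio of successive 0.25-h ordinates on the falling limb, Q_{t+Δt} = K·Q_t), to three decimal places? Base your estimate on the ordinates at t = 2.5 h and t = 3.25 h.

Using the recession-limb readings at t = 2.5 h and t = 3.25 h: Q falls from 74 to 43 m³/s over 3 intervals.
K = (Q₂/Q₁)^(1/3) = (43/74)^(1/3) = 0.834.

K ≈ 0.834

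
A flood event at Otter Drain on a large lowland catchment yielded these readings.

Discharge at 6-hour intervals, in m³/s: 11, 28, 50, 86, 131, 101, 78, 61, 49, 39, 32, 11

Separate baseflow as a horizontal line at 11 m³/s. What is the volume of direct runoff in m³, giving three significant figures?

V ≈ 1.18 × 10^7 m³

Direct-runoff ordinates (Q − Q_b): 0.0, 17.0, 39.0, 75.0, 120.0, 90.0, 67.0, 50.0, 38.0, 28.0, 21.0, 0.0 m³/s.
ΣQ_DR = 545.0 m³/s.
With Δt = 6 h = 21600 s, V = ΣQ_DR · Δt = 545.0 × 21600 = 1.18 × 10^7 m³.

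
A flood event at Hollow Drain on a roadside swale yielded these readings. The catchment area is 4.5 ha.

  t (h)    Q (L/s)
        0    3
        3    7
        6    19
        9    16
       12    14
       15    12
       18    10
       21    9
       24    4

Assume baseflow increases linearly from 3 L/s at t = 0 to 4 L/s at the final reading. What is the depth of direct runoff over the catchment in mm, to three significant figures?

d ≈ 15.0 mm

Direct runoff: 0.00, 3.88, 15.75, 12.62, 10.50, 8.38, 6.25, 5.12, 0.00 L/s; ΣQ_DR = 62.50 L/s.
V = ΣQ_DR · Δt = 62.50 × 10800 s = 6.750 × 10^5 L.
Over A = 4.5 ha, depth = V / A = 15.0 mm.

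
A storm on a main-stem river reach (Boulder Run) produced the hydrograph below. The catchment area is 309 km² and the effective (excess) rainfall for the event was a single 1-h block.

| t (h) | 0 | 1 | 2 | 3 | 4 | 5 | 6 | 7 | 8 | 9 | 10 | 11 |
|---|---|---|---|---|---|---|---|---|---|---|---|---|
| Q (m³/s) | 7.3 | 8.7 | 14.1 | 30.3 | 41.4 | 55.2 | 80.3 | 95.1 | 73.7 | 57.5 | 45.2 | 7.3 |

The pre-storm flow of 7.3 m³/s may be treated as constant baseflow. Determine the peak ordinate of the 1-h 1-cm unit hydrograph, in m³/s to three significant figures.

U_p ≈ 176 m³/s

Direct runoff: 0.0, 1.4, 6.8, 23.0, 34.1, 47.9, 73.0, 87.8, 66.4, 50.2, 37.9, 0.0 m³/s; ΣQ_DR = 428.5 m³/s, peak = 87.8 m³/s.
Runoff depth d = ΣQ_DR·Δt / A = 428.5 × 3600 / (309 km²) = 4.992 mm.
The 1-cm UH is the DRH scaled by (10 mm)/d, so U_p = 87.8 × 10/4.992 = 176 m³/s.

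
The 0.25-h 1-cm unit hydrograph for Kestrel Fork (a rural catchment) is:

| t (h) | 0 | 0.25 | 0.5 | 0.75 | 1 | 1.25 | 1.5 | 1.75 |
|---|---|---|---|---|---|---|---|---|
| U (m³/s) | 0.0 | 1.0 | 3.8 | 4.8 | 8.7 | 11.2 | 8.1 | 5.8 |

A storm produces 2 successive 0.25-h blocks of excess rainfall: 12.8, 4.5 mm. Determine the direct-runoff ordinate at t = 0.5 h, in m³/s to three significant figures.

Q ≈ 5.31 m³/s

By discrete convolution, Q_j = Σ (P_i / 10 mm) · U_{j−i}.
At t = 0.5 h (j=2): Q = (12.8/10)·3.8 + (4.5/10)·1.0 = 5.31 m³/s.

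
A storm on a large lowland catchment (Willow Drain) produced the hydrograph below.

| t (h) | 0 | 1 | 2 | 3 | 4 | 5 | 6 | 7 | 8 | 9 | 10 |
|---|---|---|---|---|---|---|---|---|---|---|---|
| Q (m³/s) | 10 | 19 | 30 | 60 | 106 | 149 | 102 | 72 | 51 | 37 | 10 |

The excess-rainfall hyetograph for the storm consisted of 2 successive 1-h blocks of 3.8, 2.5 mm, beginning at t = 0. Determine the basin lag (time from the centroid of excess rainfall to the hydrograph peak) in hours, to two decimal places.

Centroid of excess rainfall: t_c = Σ P_i·t̄_i / ΣP_i = 0.8968 h (block centres at 0.5, 1.5 h).
Hydrograph peak occurs at t = 5 h, so basin lag t_L = 5 − 0.8968 = 4.10 h.

t_L ≈ 4.10 h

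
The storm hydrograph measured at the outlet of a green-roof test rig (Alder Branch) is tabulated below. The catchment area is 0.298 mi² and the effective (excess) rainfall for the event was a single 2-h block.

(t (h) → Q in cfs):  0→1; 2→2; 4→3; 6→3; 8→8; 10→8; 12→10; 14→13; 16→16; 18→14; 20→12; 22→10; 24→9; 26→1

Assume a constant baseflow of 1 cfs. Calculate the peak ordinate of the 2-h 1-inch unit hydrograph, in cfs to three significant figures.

Direct runoff: 0.0, 1.0, 2.0, 2.0, 7.0, 7.0, 9.0, 12.0, 15.0, 13.0, 11.0, 9.0, 8.0, 0.0 cfs; ΣQ_DR = 96.00 cfs, peak = 15.0 cfs.
Runoff depth d = ΣQ_DR·Δt / A = 96.00 × 7200 / (0.298 mi²) = 0.9984 in.
The 1-inch UH is the DRH scaled by (1 in)/d, so U_p = 15.0 × 1/0.9984 = 15.0 cfs.

U_p ≈ 15.0 cfs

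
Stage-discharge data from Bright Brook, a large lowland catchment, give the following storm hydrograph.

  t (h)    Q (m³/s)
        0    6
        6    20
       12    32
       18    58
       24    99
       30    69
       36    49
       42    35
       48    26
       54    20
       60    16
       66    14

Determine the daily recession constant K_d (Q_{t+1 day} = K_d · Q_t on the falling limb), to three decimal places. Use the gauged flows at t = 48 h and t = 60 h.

K_d ≈ 0.379

Between t = 48 h and t = 60 h the flow falls from 26 to 16 m³/s over 2×6 h = 12 h.
Per-interval ratio K = (16/26)^(1/2) = 0.7845; K_d = K^(24/6) = 0.379.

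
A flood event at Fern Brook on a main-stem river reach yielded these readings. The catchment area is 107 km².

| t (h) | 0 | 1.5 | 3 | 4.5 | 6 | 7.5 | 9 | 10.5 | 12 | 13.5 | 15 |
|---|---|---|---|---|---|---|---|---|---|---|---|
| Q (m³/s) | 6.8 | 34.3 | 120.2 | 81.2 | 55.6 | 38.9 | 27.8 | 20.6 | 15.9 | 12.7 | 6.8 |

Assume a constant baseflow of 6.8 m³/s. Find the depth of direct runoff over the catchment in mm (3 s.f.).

Direct runoff: 0.0, 27.5, 113.4, 74.4, 48.8, 32.1, 21.0, 13.8, 9.1, 5.9, 0.0 m³/s; ΣQ_DR = 346.0 m³/s.
V = ΣQ_DR · Δt = 346.0 × 5400 s = 1.868 × 10^6 m³.
Over A = 107 km², depth = V / A = 17.5 mm.

d ≈ 17.5 mm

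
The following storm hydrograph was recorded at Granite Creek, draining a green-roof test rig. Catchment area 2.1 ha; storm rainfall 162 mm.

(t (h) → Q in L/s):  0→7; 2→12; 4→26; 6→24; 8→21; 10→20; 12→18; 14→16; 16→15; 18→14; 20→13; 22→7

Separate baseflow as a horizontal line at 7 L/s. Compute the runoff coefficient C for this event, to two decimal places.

ΣQ_DR = 109.0 L/s; V = ΣQ_DR·Δt = 7.848 × 10^5 L.
Runoff depth d = V / A = 37.37 mm.
C = d / P = 37.37 / 162 = 0.23.

C ≈ 0.23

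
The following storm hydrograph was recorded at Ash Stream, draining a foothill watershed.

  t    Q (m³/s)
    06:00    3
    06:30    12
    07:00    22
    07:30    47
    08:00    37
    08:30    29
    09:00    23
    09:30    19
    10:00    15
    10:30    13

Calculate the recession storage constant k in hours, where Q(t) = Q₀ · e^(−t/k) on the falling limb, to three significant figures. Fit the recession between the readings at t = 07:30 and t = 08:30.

k ≈ 2.07 h

On the falling limb, Q drops from 47 to 29 m³/s between t = 07:30 and t = 08:30 (Δt = 1 h).
k = −Δt / ln(Q₂/Q₁) = −1 / ln(29/47) = 2.07 h.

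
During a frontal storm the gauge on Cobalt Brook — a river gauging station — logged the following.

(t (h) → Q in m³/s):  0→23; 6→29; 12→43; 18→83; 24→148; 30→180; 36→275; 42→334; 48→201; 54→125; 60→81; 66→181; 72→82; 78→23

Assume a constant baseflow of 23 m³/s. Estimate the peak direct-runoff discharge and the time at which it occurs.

Q_p = 311.0 m³/s at t = 42 h

Subtracting baseflow gives direct-runoff ordinates: 0.0, 6.0, 20.0, 60.0, 125.0, 157.0, 252.0, 311.0, 178.0, 102.0, 58.0, 158.0, 59.0, 0.0 m³/s.
The maximum is 311.0 m³/s, occurring at the reading for t = 42 h.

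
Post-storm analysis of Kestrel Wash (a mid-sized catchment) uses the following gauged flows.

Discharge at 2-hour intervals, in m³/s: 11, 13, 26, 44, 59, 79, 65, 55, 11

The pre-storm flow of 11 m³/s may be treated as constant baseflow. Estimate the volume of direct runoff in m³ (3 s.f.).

Direct-runoff ordinates (Q − Q_b): 0.0, 2.0, 15.0, 33.0, 48.0, 68.0, 54.0, 44.0, 0.0 m³/s.
ΣQ_DR = 264.0 m³/s.
With Δt = 2 h = 7200 s, V = ΣQ_DR · Δt = 264.0 × 7200 = 1.90 × 10^6 m³.

V ≈ 1.90 × 10^6 m³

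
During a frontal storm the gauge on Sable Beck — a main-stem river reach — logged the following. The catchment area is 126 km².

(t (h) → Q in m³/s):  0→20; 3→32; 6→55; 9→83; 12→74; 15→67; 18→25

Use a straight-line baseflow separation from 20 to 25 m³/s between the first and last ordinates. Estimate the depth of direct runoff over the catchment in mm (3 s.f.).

d ≈ 17.0 mm

Direct runoff: 0.00, 11.17, 33.33, 60.50, 50.67, 42.83, 0.00 m³/s; ΣQ_DR = 198.5 m³/s.
V = ΣQ_DR · Δt = 198.5 × 10800 s = 2.144 × 10^6 m³.
Over A = 126 km², depth = V / A = 17.0 mm.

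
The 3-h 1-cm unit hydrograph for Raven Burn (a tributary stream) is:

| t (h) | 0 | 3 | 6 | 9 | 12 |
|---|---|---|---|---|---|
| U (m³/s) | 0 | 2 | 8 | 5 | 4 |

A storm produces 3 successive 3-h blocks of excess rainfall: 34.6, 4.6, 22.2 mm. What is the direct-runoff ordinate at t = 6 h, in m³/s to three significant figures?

By discrete convolution, Q_j = Σ (P_i / 10 mm) · U_{j−i}.
At t = 6 h (j=2): Q = (34.6/10)·8 + (4.6/10)·2 + (22.2/10)·0 = 28.6 m³/s.

Q ≈ 28.6 m³/s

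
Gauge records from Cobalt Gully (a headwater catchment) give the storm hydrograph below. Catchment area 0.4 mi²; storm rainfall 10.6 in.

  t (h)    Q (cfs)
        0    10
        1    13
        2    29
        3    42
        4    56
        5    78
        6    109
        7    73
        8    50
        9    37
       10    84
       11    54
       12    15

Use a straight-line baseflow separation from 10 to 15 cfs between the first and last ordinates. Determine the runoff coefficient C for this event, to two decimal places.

ΣQ_DR = 487.5 cfs; V = ΣQ_DR·Δt = 1.755 × 10^6 ft³.
Runoff depth d = V / A = 1.889 in.
C = d / P = 1.889 / 10.6 = 0.18.

C ≈ 0.18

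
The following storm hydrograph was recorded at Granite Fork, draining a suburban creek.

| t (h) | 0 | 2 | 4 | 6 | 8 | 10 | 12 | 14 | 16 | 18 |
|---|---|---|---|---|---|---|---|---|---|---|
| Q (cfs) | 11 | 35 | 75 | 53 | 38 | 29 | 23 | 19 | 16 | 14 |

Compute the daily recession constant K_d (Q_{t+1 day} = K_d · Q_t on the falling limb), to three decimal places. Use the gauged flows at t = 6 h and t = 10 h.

K_d ≈ 0.027

Between t = 6 h and t = 10 h the flow falls from 53 to 29 cfs over 2×2 h = 4 h.
Per-interval ratio K = (29/53)^(1/2) = 0.7397; K_d = K^(24/2) = 0.027.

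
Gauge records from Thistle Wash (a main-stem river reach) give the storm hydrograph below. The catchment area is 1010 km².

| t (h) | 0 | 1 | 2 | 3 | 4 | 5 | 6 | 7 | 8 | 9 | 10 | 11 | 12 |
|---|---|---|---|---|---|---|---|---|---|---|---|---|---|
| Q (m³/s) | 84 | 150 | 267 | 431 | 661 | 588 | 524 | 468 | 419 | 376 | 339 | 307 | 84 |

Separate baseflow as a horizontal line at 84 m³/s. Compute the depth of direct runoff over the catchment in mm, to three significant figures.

d ≈ 12.9 mm

Direct runoff: 0.0, 66.0, 183.0, 347.0, 577.0, 504.0, 440.0, 384.0, 335.0, 292.0, 255.0, 223.0, 0.0 m³/s; ΣQ_DR = 3606 m³/s.
V = ΣQ_DR · Δt = 3606 × 3600 s = 1.298 × 10^7 m³.
Over A = 1010 km², depth = V / A = 12.9 mm.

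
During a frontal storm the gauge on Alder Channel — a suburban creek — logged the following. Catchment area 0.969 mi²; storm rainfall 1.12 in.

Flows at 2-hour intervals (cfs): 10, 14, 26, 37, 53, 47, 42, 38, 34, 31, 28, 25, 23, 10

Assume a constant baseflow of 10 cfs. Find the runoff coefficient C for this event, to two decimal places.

C ≈ 0.79

ΣQ_DR = 278.0 cfs; V = ΣQ_DR·Δt = 2.002 × 10^6 ft³.
Runoff depth d = V / A = 0.8891 in.
C = d / P = 0.8891 / 1.12 = 0.79.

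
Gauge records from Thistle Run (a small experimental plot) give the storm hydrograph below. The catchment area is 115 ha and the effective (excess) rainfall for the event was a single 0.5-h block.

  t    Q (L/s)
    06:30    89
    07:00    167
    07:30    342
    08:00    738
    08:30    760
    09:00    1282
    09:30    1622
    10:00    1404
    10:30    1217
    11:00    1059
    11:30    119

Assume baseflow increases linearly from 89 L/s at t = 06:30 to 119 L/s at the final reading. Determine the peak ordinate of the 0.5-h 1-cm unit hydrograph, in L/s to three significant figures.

U_p ≈ 1260 L/s

Direct runoff: 0.00, 75.00, 247.00, 640.00, 659.00, 1178.00, 1515.00, 1294.00, 1104.00, 943.00, 0.00 L/s; ΣQ_DR = 7655 L/s, peak = 1515.00 L/s.
Runoff depth d = ΣQ_DR·Δt / A = 7655 × 1800 / (115 ha) = 11.98 mm.
The 1-cm UH is the DRH scaled by (10 mm)/d, so U_p = 1515.00 × 10/11.98 = 1260 L/s.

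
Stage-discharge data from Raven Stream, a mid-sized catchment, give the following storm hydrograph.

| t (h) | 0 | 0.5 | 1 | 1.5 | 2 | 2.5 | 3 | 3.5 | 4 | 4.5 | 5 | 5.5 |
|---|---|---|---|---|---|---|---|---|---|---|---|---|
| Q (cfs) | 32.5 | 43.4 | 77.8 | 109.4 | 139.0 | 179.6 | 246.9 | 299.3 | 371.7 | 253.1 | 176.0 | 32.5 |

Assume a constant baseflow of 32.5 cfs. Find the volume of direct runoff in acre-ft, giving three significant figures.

V ≈ 64.9 acre-ft

Direct-runoff ordinates (Q − Q_b): 0.0, 10.9, 45.3, 76.9, 106.5, 147.1, 214.4, 266.8, 339.2, 220.6, 143.5, 0.0 cfs.
ΣQ_DR = 1571 cfs.
With Δt = 0.5 h = 1800 s, V = ΣQ_DR · Δt = 1571 × 1800 = 2.83 × 10^6 ft³ = 64.9 acre-ft.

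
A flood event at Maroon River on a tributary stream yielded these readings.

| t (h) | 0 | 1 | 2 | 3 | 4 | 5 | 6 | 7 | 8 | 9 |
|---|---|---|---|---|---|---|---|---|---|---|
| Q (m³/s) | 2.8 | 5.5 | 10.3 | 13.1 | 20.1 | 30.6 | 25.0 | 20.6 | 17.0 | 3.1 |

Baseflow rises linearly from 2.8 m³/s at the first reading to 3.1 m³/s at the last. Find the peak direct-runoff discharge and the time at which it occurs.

Q_p = 27.63 m³/s at t = 5 h

Subtracting baseflow gives direct-runoff ordinates: 0.00, 2.67, 7.43, 10.20, 17.17, 27.63, 22.00, 17.57, 13.93, 0.00 m³/s.
The maximum is 27.63 m³/s, occurring at the reading for t = 5 h.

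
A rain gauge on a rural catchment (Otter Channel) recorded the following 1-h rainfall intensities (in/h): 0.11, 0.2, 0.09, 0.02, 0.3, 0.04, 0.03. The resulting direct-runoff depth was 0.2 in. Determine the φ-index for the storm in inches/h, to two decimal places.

Only the 2 blocks with intensity above φ contribute runoff: 0.2, 0.3 in/h.
Σ(I−φ)·Δt = d  ⇒  (0.2+0.3 − 2φ)·1 = 0.2
φ = (0.5000 − 0.2/1) / 2 = 0.15 in/h.

φ ≈ 0.15 in/h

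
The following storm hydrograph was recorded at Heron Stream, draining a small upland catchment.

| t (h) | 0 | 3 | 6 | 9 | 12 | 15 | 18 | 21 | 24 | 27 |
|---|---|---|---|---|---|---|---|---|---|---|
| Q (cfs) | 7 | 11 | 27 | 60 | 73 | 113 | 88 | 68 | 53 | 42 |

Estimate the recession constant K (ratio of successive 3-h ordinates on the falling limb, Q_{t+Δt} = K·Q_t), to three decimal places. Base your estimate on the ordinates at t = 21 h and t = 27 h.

K ≈ 0.786

Using the recession-limb readings at t = 21 h and t = 27 h: Q falls from 68 to 42 cfs over 2 intervals.
K = (Q₂/Q₁)^(1/2) = (42/68)^(1/2) = 0.786.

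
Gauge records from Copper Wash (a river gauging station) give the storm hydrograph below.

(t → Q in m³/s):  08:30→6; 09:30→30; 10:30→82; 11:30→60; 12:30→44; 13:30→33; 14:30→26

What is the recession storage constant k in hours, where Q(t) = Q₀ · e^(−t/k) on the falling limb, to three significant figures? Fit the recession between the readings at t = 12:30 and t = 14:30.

k ≈ 3.80 h

On the falling limb, Q drops from 44 to 26 m³/s between t = 12:30 and t = 14:30 (Δt = 2 h).
k = −Δt / ln(Q₂/Q₁) = −2 / ln(26/44) = 3.80 h.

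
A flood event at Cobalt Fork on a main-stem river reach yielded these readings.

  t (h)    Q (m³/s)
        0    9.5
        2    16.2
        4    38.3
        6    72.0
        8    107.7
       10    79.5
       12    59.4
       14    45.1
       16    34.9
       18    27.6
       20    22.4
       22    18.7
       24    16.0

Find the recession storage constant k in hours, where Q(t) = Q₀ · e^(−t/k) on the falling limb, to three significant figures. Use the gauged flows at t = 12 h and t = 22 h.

k ≈ 8.65 h

On the falling limb, Q drops from 59.4 to 18.7 m³/s between t = 12 h and t = 22 h (Δt = 10 h).
k = −Δt / ln(Q₂/Q₁) = −10 / ln(18.7/59.4) = 8.65 h.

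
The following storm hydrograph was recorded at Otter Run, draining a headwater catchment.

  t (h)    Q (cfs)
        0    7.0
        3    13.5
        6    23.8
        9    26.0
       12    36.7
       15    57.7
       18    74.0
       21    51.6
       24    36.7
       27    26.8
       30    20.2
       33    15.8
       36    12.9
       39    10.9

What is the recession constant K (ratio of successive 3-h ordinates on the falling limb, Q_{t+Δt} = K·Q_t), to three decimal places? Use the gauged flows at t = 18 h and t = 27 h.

Using the recession-limb readings at t = 18 h and t = 27 h: Q falls from 74.0 to 26.8 cfs over 3 intervals.
K = (Q₂/Q₁)^(1/3) = (26.8/74.0)^(1/3) = 0.713.

K ≈ 0.713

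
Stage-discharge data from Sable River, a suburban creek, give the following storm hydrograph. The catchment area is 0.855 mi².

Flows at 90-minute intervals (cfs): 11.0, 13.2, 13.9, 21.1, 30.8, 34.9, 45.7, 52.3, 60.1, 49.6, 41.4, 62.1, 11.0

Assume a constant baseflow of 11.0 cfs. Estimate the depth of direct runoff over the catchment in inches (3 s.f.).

Direct runoff: 0.0, 2.2, 2.9, 10.1, 19.8, 23.9, 34.7, 41.3, 49.1, 38.6, 30.4, 51.1, 0.0 cfs; ΣQ_DR = 304.1 cfs.
V = ΣQ_DR · Δt = 304.1 × 5400 s = 1.642 × 10^6 ft³.
Over A = 0.855 mi², depth = V / A = 0.827 in.

d ≈ 0.827 in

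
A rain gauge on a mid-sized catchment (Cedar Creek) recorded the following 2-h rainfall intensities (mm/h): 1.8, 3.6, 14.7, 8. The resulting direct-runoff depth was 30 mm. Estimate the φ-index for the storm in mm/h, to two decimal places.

φ ≈ 3.85 mm/h

Only the 2 blocks with intensity above φ contribute runoff: 14.7, 8 mm/h.
Σ(I−φ)·Δt = d  ⇒  (14.7+8 − 2φ)·2 = 30
φ = (22.70 − 30/2) / 2 = 3.85 mm/h.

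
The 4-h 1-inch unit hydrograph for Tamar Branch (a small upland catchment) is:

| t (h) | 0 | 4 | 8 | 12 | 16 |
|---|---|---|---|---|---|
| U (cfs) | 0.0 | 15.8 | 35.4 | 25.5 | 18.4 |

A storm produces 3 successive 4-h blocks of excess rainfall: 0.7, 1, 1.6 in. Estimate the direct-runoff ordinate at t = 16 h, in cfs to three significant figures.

Q ≈ 95.0 cfs

By discrete convolution, Q_j = Σ (P_i / 1 in) · U_{j−i}.
At t = 16 h (j=4): Q = (0.7/1)·18.4 + (1/1)·25.5 + (1.6/1)·35.4 = 95.0 cfs.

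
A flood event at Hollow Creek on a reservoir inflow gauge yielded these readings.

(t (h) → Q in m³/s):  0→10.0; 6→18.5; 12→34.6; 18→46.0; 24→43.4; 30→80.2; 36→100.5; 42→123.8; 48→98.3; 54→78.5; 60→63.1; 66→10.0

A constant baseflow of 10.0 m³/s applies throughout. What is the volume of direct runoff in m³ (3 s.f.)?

Direct-runoff ordinates (Q − Q_b): 0.0, 8.5, 24.6, 36.0, 33.4, 70.2, 90.5, 113.8, 88.3, 68.5, 53.1, 0.0 m³/s.
ΣQ_DR = 586.9 m³/s.
With Δt = 6 h = 21600 s, V = ΣQ_DR · Δt = 586.9 × 21600 = 1.27 × 10^7 m³.

V ≈ 1.27 × 10^7 m³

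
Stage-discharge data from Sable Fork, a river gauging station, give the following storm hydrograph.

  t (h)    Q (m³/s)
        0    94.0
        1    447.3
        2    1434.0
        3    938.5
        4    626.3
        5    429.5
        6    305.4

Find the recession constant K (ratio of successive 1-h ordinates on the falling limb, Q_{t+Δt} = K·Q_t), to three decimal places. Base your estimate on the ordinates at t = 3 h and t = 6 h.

K ≈ 0.688

Using the recession-limb readings at t = 3 h and t = 6 h: Q falls from 938.5 to 305.4 m³/s over 3 intervals.
K = (Q₂/Q₁)^(1/3) = (305.4/938.5)^(1/3) = 0.688.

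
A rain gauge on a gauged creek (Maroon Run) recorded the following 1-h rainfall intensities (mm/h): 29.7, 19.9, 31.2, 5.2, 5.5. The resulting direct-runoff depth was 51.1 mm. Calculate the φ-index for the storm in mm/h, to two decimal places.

φ ≈ 9.90 mm/h

Only the 3 blocks with intensity above φ contribute runoff: 29.7, 19.9, 31.2 mm/h.
Σ(I−φ)·Δt = d  ⇒  (29.7+19.9+31.2 − 3φ)·1 = 51.1
φ = (80.80 − 51.1/1) / 3 = 9.90 mm/h.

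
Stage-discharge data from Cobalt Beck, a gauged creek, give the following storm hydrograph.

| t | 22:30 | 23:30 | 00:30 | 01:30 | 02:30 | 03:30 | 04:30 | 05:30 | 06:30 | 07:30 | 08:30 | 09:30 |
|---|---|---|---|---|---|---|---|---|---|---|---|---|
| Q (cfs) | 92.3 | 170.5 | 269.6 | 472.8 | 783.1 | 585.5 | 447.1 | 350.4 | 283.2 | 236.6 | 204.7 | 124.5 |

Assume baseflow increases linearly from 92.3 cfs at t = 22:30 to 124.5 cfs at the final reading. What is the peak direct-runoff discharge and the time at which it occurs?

Q_p = 679.09 cfs at t = 02:30

Subtracting baseflow gives direct-runoff ordinates: 0.00, 75.27, 171.45, 371.72, 679.09, 478.56, 337.24, 237.61, 167.48, 117.95, 83.13, 0.00 cfs.
The maximum is 679.09 cfs, occurring at the reading for t = 02:30.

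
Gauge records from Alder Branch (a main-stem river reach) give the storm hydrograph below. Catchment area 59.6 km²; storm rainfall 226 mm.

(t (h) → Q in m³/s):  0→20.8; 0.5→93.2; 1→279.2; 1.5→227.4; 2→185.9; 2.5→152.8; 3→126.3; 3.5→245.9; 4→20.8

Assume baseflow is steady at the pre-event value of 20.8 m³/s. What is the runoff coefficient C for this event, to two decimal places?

C ≈ 0.16

ΣQ_DR = 1165 m³/s; V = ΣQ_DR·Δt = 2.097 × 10^6 m³.
Runoff depth d = V / A = 35.19 mm.
C = d / P = 35.19 / 226 = 0.16.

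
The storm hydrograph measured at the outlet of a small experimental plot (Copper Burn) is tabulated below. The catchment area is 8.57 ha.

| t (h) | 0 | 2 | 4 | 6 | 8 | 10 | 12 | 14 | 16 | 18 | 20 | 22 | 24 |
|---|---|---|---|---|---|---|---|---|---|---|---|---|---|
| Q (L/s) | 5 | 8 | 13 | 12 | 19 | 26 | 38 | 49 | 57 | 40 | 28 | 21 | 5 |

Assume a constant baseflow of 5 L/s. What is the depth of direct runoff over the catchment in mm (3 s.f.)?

Direct runoff: 0.0, 3.0, 8.0, 7.0, 14.0, 21.0, 33.0, 44.0, 52.0, 35.0, 23.0, 16.0, 0.0 L/s; ΣQ_DR = 256.0 L/s.
V = ΣQ_DR · Δt = 256.0 × 7200 s = 1.843 × 10^6 L.
Over A = 8.57 ha, depth = V / A = 21.5 mm.

d ≈ 21.5 mm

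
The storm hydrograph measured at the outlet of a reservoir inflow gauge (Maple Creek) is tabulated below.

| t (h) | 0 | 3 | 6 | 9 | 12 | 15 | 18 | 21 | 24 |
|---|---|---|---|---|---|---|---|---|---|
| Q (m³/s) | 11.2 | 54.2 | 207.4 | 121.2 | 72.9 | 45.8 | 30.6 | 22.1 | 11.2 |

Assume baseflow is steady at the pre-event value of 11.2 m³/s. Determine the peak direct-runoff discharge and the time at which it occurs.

Q_p = 196.2 m³/s at t = 6 h

Subtracting baseflow gives direct-runoff ordinates: 0.0, 43.0, 196.2, 110.0, 61.7, 34.6, 19.4, 10.9, 0.0 m³/s.
The maximum is 196.2 m³/s, occurring at the reading for t = 6 h.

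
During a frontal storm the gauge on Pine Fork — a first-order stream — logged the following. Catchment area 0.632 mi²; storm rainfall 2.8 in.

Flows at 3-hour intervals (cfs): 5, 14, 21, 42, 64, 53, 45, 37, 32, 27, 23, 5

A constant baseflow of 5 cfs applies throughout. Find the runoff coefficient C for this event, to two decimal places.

ΣQ_DR = 308.0 cfs; V = ΣQ_DR·Δt = 3.326 × 10^6 ft³.
Runoff depth d = V / A = 2.266 in.
C = d / P = 2.266 / 2.8 = 0.81.

C ≈ 0.81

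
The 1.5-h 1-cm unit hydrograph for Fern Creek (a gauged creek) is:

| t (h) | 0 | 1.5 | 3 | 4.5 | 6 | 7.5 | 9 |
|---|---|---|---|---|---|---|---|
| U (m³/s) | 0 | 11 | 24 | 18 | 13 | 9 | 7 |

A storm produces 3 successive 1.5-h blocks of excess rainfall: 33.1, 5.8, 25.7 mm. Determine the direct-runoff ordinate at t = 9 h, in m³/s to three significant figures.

By discrete convolution, Q_j = Σ (P_i / 10 mm) · U_{j−i}.
At t = 9 h (j=6): Q = (33.1/10)·7 + (5.8/10)·9 + (25.7/10)·13 = 61.8 m³/s.

Q ≈ 61.8 m³/s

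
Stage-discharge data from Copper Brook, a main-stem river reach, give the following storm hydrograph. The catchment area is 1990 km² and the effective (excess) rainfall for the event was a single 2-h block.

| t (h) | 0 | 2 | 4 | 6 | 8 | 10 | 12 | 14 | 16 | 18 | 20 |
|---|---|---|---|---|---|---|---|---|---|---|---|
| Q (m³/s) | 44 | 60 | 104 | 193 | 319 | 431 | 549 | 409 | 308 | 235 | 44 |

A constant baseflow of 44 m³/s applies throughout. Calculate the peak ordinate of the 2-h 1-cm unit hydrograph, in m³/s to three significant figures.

Direct runoff: 0.0, 16.0, 60.0, 149.0, 275.0, 387.0, 505.0, 365.0, 264.0, 191.0, 0.0 m³/s; ΣQ_DR = 2212 m³/s, peak = 505.0 m³/s.
Runoff depth d = ΣQ_DR·Δt / A = 2212 × 7200 / (1990 km²) = 8.003 mm.
The 1-cm UH is the DRH scaled by (10 mm)/d, so U_p = 505.0 × 10/8.003 = 631 m³/s.

U_p ≈ 631 m³/s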